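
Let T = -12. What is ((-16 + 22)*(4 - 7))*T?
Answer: 216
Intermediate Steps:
((-16 + 22)*(4 - 7))*T = ((-16 + 22)*(4 - 7))*(-12) = (6*(-3))*(-12) = -18*(-12) = 216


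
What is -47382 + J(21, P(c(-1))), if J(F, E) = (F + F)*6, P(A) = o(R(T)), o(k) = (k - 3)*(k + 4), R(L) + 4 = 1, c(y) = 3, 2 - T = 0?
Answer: -47130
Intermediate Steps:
T = 2 (T = 2 - 1*0 = 2 + 0 = 2)
R(L) = -3 (R(L) = -4 + 1 = -3)
o(k) = (-3 + k)*(4 + k)
P(A) = -6 (P(A) = -12 - 3 + (-3)² = -12 - 3 + 9 = -6)
J(F, E) = 12*F (J(F, E) = (2*F)*6 = 12*F)
-47382 + J(21, P(c(-1))) = -47382 + 12*21 = -47382 + 252 = -47130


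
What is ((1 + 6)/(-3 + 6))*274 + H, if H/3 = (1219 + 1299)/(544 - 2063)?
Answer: 2890780/4557 ≈ 634.36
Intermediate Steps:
H = -7554/1519 (H = 3*((1219 + 1299)/(544 - 2063)) = 3*(2518/(-1519)) = 3*(2518*(-1/1519)) = 3*(-2518/1519) = -7554/1519 ≈ -4.9730)
((1 + 6)/(-3 + 6))*274 + H = ((1 + 6)/(-3 + 6))*274 - 7554/1519 = (7/3)*274 - 7554/1519 = 1918/3 - 7554/1519 = 2890780/4557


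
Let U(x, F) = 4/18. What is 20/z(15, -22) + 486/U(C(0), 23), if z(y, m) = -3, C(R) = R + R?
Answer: 6541/3 ≈ 2180.3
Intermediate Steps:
C(R) = 2*R
U(x, F) = 2/9 (U(x, F) = 4*(1/18) = 2/9)
20/z(15, -22) + 486/U(C(0), 23) = 20/(-3) + 486/(2/9) = 20*(-⅓) + 486*(9/2) = -20/3 + 2187 = 6541/3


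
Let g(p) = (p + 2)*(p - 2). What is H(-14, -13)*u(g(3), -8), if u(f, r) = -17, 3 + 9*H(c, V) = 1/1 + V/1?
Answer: 85/3 ≈ 28.333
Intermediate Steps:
H(c, V) = -2/9 + V/9 (H(c, V) = -1/3 + (1/1 + V/1)/9 = -1/3 + (1*1 + V*1)/9 = -1/3 + (1 + V)/9 = -1/3 + (1/9 + V/9) = -2/9 + V/9)
g(p) = (-2 + p)*(2 + p) (g(p) = (2 + p)*(-2 + p) = (-2 + p)*(2 + p))
H(-14, -13)*u(g(3), -8) = (-2/9 + (1/9)*(-13))*(-17) = (-2/9 - 13/9)*(-17) = -5/3*(-17) = 85/3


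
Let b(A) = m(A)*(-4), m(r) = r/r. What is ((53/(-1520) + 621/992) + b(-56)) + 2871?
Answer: 270241789/94240 ≈ 2867.6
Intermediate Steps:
m(r) = 1
b(A) = -4 (b(A) = 1*(-4) = -4)
((53/(-1520) + 621/992) + b(-56)) + 2871 = ((53/(-1520) + 621/992) - 4) + 2871 = ((53*(-1/1520) + 621*(1/992)) - 4) + 2871 = ((-53/1520 + 621/992) - 4) + 2871 = (55709/94240 - 4) + 2871 = -321251/94240 + 2871 = 270241789/94240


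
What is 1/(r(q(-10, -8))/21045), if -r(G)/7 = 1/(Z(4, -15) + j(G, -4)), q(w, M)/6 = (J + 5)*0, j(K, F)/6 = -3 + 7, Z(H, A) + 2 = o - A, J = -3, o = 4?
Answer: -862845/7 ≈ -1.2326e+5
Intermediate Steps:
Z(H, A) = 2 - A (Z(H, A) = -2 + (4 - A) = 2 - A)
j(K, F) = 24 (j(K, F) = 6*(-3 + 7) = 6*4 = 24)
q(w, M) = 0 (q(w, M) = 6*((-3 + 5)*0) = 6*(2*0) = 6*0 = 0)
r(G) = -7/41 (r(G) = -7/((2 - 1*(-15)) + 24) = -7/((2 + 15) + 24) = -7/(17 + 24) = -7/41)
1/(r(q(-10, -8))/21045) = 1/(-7/41/21045) = 1/(-7/41*1/21045) = 1/(-7/862845) = -862845/7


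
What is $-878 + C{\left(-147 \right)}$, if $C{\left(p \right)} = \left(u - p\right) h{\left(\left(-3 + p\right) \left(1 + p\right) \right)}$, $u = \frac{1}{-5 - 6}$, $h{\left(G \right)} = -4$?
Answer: $- \frac{16122}{11} \approx -1465.6$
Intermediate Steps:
$u = - \frac{1}{11}$ ($u = \frac{1}{-11} = - \frac{1}{11} \approx -0.090909$)
$C{\left(p \right)} = \frac{4}{11} + 4 p$ ($C{\left(p \right)} = \left(- \frac{1}{11} - p\right) \left(-4\right) = \frac{4}{11} + 4 p$)
$-878 + C{\left(-147 \right)} = -878 + \left(\frac{4}{11} + 4 \left(-147\right)\right) = -878 + \left(\frac{4}{11} - 588\right) = -878 - \frac{6464}{11} = - \frac{16122}{11}$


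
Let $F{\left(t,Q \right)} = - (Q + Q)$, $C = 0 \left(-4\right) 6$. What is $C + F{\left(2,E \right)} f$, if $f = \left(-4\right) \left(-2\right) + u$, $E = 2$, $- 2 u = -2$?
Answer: $-36$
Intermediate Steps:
$C = 0$ ($C = 0 \cdot 6 = 0$)
$u = 1$ ($u = \left(- \frac{1}{2}\right) \left(-2\right) = 1$)
$F{\left(t,Q \right)} = - 2 Q$
$f = 9$ ($f = \left(-4\right) \left(-2\right) + 1 = 8 + 1 = 9$)
$C + F{\left(2,E \right)} f = 0 + \left(-2\right) 2 \cdot 9 = 0 - 36 = -36$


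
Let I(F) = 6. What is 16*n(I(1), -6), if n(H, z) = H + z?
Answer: 0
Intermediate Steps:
16*n(I(1), -6) = 16*(6 - 6) = 16*0 = 0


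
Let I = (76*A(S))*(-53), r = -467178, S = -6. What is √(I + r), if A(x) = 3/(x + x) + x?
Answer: I*√442003 ≈ 664.83*I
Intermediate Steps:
A(x) = x + 3/(2*x) (A(x) = 3/((2*x)) + x = 3*(1/(2*x)) + x = 3/(2*x) + x = x + 3/(2*x))
I = 25175 (I = (76*(-6 + (3/2)/(-6)))*(-53) = (76*(-6 + (3/2)*(-⅙)))*(-53) = (76*(-6 - ¼))*(-53) = (76*(-25/4))*(-53) = -475*(-53) = 25175)
√(I + r) = √(25175 - 467178) = √(-442003) = I*√442003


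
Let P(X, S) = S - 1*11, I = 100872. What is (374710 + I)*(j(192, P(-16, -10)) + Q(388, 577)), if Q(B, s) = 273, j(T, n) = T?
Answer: 221145630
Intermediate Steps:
P(X, S) = -11 + S (P(X, S) = S - 11 = -11 + S)
(374710 + I)*(j(192, P(-16, -10)) + Q(388, 577)) = (374710 + 100872)*(192 + 273) = 475582*465 = 221145630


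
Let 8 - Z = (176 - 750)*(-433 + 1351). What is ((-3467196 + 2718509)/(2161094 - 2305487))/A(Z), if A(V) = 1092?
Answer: 748687/157677156 ≈ 0.0047482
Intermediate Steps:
Z = 526940 (Z = 8 - (176 - 750)*(-433 + 1351) = 8 - (-574)*918 = 8 - 1*(-526932) = 8 + 526932 = 526940)
((-3467196 + 2718509)/(2161094 - 2305487))/A(Z) = ((-3467196 + 2718509)/(2161094 - 2305487))/1092 = -748687/(-144393)*(1/1092) = -748687*(-1/144393)*(1/1092) = (748687/144393)*(1/1092) = 748687/157677156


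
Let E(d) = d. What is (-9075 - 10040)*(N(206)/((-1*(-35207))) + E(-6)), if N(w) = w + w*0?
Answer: 4033953140/35207 ≈ 1.1458e+5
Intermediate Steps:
N(w) = w (N(w) = w + 0 = w)
(-9075 - 10040)*(N(206)/((-1*(-35207))) + E(-6)) = (-9075 - 10040)*(206/((-1*(-35207))) - 6) = -19115*(206/35207 - 6) = -19115*(-211036/35207) = 4033953140/35207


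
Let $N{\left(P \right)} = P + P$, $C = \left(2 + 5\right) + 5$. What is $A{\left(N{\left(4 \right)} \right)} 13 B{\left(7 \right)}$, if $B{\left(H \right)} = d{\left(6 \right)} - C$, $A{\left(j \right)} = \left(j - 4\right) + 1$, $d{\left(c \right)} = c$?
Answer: $-390$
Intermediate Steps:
$C = 12$ ($C = 7 + 5 = 12$)
$N{\left(P \right)} = 2 P$
$A{\left(j \right)} = -3 + j$ ($A{\left(j \right)} = \left(-4 + j\right) + 1 = -3 + j$)
$B{\left(H \right)} = -6$ ($B{\left(H \right)} = 6 - 12 = -6$)
$A{\left(N{\left(4 \right)} \right)} 13 B{\left(7 \right)} = \left(-3 + 2 \cdot 4\right) 13 \left(-6\right) = \left(-3 + 8\right) 13 \left(-6\right) = 5 \cdot 13 \left(-6\right) = 65 \left(-6\right) = -390$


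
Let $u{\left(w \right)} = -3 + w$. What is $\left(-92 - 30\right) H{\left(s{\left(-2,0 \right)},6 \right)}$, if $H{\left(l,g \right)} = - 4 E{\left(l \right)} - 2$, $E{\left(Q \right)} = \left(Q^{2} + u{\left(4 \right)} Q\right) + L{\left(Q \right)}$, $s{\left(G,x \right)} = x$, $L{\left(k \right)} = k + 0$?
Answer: $244$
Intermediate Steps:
$L{\left(k \right)} = k$
$E{\left(Q \right)} = Q^{2} + 2 Q$ ($E{\left(Q \right)} = \left(Q^{2} + \left(-3 + 4\right) Q\right) + Q = \left(Q^{2} + 1 Q\right) + Q = \left(Q^{2} + Q\right) + Q = \left(Q + Q^{2}\right) + Q = Q^{2} + 2 Q$)
$H{\left(l,g \right)} = -2 - 4 l \left(2 + l\right)$ ($H{\left(l,g \right)} = - 4 l \left(2 + l\right) - 2 = -2 - 4 l \left(2 + l\right)$)
$\left(-92 - 30\right) H{\left(s{\left(-2,0 \right)},6 \right)} = \left(-92 - 30\right) \left(-2 - 0 - 4 \cdot 0^{2}\right) = - 122 \left(-2 + 0 - 0\right) = - 122 \left(-2 + 0 + 0\right) = \left(-122\right) \left(-2\right) = 244$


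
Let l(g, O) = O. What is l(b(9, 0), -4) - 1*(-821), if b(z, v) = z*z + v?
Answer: 817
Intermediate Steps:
b(z, v) = v + z² (b(z, v) = z² + v = v + z²)
l(b(9, 0), -4) - 1*(-821) = -4 - 1*(-821) = -4 + 821 = 817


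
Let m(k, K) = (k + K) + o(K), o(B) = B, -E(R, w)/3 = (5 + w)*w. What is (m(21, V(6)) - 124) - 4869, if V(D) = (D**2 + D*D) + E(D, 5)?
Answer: -5128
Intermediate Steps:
E(R, w) = -3*w*(5 + w) (E(R, w) = -3*(5 + w)*w = -3*w*(5 + w))
V(D) = -150 + 2*D**2 (V(D) = (D**2 + D*D) - 3*5*(5 + 5) = (D**2 + D**2) - 3*5*10 = 2*D**2 - 150 = -150 + 2*D**2)
m(k, K) = k + 2*K (m(k, K) = (k + K) + K = (K + k) + K = k + 2*K)
(m(21, V(6)) - 124) - 4869 = ((21 + 2*(-150 + 2*6**2)) - 124) - 4869 = ((21 + 2*(-150 + 2*36)) - 124) - 4869 = ((21 + 2*(-150 + 72)) - 124) - 4869 = ((21 + 2*(-78)) - 124) - 4869 = ((21 - 156) - 124) - 4869 = (-135 - 124) - 4869 = -259 - 4869 = -5128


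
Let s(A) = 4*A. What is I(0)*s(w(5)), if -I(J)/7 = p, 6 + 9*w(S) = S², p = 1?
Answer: -532/9 ≈ -59.111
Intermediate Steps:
w(S) = -⅔ + S²/9
I(J) = -7 (I(J) = -7*1 = -7)
I(0)*s(w(5)) = -28*(-⅔ + (⅑)*5²) = -28*(-⅔ + (⅑)*25) = -28*(-⅔ + 25/9) = -28*19/9 = -7*76/9 = -532/9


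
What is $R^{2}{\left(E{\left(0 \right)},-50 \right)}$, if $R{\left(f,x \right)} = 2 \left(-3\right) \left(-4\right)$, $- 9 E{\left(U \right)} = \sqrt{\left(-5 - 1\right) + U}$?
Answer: $576$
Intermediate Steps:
$E{\left(U \right)} = - \frac{\sqrt{-6 + U}}{9}$ ($E{\left(U \right)} = - \frac{\sqrt{\left(-5 - 1\right) + U}}{9} = - \frac{\sqrt{-6 + U}}{9}$)
$R{\left(f,x \right)} = 24$ ($R{\left(f,x \right)} = \left(-6\right) \left(-4\right) = 24$)
$R^{2}{\left(E{\left(0 \right)},-50 \right)} = 24^{2} = 576$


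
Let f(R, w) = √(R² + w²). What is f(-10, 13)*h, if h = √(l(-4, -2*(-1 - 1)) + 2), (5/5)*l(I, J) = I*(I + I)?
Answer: √9146 ≈ 95.635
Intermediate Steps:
l(I, J) = 2*I² (l(I, J) = I*(I + I) = I*(2*I) = 2*I²)
h = √34 (h = √(2*(-4)² + 2) = √(2*16 + 2) = √(32 + 2) = √34 ≈ 5.8309)
f(-10, 13)*h = √((-10)² + 13²)*√34 = √(100 + 169)*√34 = √269*√34 = √9146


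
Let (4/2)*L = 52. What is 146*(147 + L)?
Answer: 25258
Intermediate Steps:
L = 26 (L = (1/2)*52 = 26)
146*(147 + L) = 146*(147 + 26) = 146*173 = 25258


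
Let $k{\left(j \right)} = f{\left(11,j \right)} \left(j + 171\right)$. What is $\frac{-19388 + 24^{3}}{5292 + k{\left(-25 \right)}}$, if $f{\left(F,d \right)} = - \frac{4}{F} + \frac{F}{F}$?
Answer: $- \frac{30602}{29617} \approx -1.0333$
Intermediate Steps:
$f{\left(F,d \right)} = 1 - \frac{4}{F}$ ($f{\left(F,d \right)} = - \frac{4}{F} + 1 = 1 - \frac{4}{F}$)
$k{\left(j \right)} = \frac{1197}{11} + \frac{7 j}{11}$ ($k{\left(j \right)} = \frac{-4 + 11}{11} \left(j + 171\right) = \frac{1}{11} \cdot 7 \left(171 + j\right) = \frac{7 \left(171 + j\right)}{11} = \frac{1197}{11} + \frac{7 j}{11}$)
$\frac{-19388 + 24^{3}}{5292 + k{\left(-25 \right)}} = \frac{-19388 + 24^{3}}{5292 + \left(\frac{1197}{11} + \frac{7}{11} \left(-25\right)\right)} = \frac{-19388 + 13824}{5292 + \left(\frac{1197}{11} - \frac{175}{11}\right)} = - \frac{5564}{5292 + \frac{1022}{11}} = - \frac{5564}{\frac{59234}{11}} = \left(-5564\right) \frac{11}{59234} = - \frac{30602}{29617}$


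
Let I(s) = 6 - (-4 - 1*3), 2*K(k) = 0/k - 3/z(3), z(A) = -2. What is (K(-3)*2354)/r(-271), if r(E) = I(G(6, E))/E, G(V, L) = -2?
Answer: -956901/26 ≈ -36804.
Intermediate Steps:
K(k) = 3/4 (K(k) = (0/k - 3/(-2))/2 = (0 - 3*(-1/2))/2 = (0 + 3/2)/2 = (1/2)*(3/2) = 3/4)
I(s) = 13 (I(s) = 6 - (-4 - 3) = 6 - 1*(-7) = 6 + 7 = 13)
r(E) = 13/E
(K(-3)*2354)/r(-271) = ((3/4)*2354)/((13/(-271))) = 3531/(2*((13*(-1/271)))) = 3531/(2*(-13/271)) = (3531/2)*(-271/13) = -956901/26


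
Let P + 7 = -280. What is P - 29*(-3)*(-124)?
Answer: -11075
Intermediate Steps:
P = -287 (P = -7 - 280 = -287)
P - 29*(-3)*(-124) = -287 - 29*(-3)*(-124) = -287 + 87*(-124) = -287 - 10788 = -11075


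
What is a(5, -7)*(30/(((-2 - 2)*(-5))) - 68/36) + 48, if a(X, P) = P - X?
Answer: 158/3 ≈ 52.667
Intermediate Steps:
a(5, -7)*(30/(((-2 - 2)*(-5))) - 68/36) + 48 = (-7 - 1*5)*(30/(((-2 - 2)*(-5))) - 68/36) + 48 = (-7 - 5)*(30/((-4*(-5))) - 68*1/36) + 48 = -12*(30/20 - 17/9) + 48 = -12*(30*(1/20) - 17/9) + 48 = -12*(3/2 - 17/9) + 48 = -12*(-7/18) + 48 = 14/3 + 48 = 158/3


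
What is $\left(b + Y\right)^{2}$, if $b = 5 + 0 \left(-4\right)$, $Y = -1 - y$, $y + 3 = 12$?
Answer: $25$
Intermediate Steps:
$y = 9$ ($y = -3 + 12 = 9$)
$Y = -10$ ($Y = -1 - 9 = -10$)
$b = 5$ ($b = 5 + 0 = 5$)
$\left(b + Y\right)^{2} = \left(5 - 10\right)^{2} = \left(-5\right)^{2} = 25$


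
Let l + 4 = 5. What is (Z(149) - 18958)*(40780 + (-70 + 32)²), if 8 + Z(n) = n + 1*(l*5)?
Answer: -794317888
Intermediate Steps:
l = 1 (l = -4 + 5 = 1)
Z(n) = -3 + n (Z(n) = -8 + (n + 1*(1*5)) = -8 + (n + 1*5) = -8 + (n + 5) = -8 + (5 + n) = -3 + n)
(Z(149) - 18958)*(40780 + (-70 + 32)²) = ((-3 + 149) - 18958)*(40780 + (-70 + 32)²) = (146 - 18958)*(40780 + (-38)²) = -18812*(40780 + 1444) = -18812*42224 = -794317888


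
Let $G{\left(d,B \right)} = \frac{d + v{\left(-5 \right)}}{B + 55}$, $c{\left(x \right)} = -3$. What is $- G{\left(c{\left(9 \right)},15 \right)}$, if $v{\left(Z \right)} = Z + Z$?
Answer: $\frac{13}{70} \approx 0.18571$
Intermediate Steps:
$v{\left(Z \right)} = 2 Z$
$G{\left(d,B \right)} = \frac{-10 + d}{55 + B}$ ($G{\left(d,B \right)} = \frac{d + 2 \left(-5\right)}{B + 55} = \frac{d - 10}{55 + B} = \frac{-10 + d}{55 + B}$)
$- G{\left(c{\left(9 \right)},15 \right)} = - \frac{-10 - 3}{55 + 15} = - \frac{-13}{70} = \left(-1\right) \left(- \frac{13}{70}\right) = \frac{13}{70}$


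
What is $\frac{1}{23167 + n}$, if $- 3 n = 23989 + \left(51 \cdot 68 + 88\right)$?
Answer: $\frac{3}{41956} \approx 7.1503 \cdot 10^{-5}$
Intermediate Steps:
$n = - \frac{27545}{3}$ ($n = - \frac{23989 + \left(51 \cdot 68 + 88\right)}{3} = - \frac{23989 + \left(3468 + 88\right)}{3} = - \frac{23989 + 3556}{3} = \left(- \frac{1}{3}\right) 27545 = - \frac{27545}{3} \approx -9181.7$)
$\frac{1}{23167 + n} = \frac{1}{23167 - \frac{27545}{3}} = \frac{1}{\frac{41956}{3}} = \frac{3}{41956}$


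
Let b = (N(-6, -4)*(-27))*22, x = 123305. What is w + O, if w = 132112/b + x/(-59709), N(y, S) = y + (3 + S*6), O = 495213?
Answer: 6079849853288/12277089 ≈ 4.9522e+5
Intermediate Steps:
N(y, S) = 3 + y + 6*S (N(y, S) = y + (3 + 6*S) = 3 + y + 6*S)
b = 16038 (b = ((3 - 6 + 6*(-4))*(-27))*22 = ((3 - 6 - 24)*(-27))*22 = -27*(-27)*22 = 729*22 = 16038)
w = 75778331/12277089 (w = 132112/16038 + 123305/(-59709) = 132112*(1/16038) + 123305*(-1/59709) = 66056/8019 - 9485/4593 = 75778331/12277089 ≈ 6.1723)
w + O = 75778331/12277089 + 495213 = 6079849853288/12277089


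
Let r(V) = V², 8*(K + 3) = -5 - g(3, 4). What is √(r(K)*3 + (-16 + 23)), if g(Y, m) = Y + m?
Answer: √271/2 ≈ 8.2310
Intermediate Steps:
K = -9/2 (K = -3 + (-5 - (3 + 4))/8 = -3 + (-5 - 1*7)/8 = -3 + (-5 - 7)/8 = -3 + (⅛)*(-12) = -3 - 3/2 = -9/2 ≈ -4.5000)
√(r(K)*3 + (-16 + 23)) = √((-9/2)²*3 + (-16 + 23)) = √((81/4)*3 + 7) = √(243/4 + 7) = √(271/4) = √271/2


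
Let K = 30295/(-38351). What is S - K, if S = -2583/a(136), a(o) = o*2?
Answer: -90820393/10431472 ≈ -8.7064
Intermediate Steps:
a(o) = 2*o
S = -2583/272 (S = -2583/(2*136) = -2583/272 ≈ -9.4963)
K = -30295/38351 (K = 30295*(-1/38351) = -30295/38351 ≈ -0.78994)
S - K = -2583/272 - 1*(-30295/38351) = -2583/272 + 30295/38351 = -90820393/10431472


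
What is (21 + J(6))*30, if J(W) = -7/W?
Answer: 595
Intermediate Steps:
(21 + J(6))*30 = (21 - 7/6)*30 = (119/6)*30 = 595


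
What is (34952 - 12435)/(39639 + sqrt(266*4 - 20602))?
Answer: 892551363/1571269859 - 22517*I*sqrt(19538)/1571269859 ≈ 0.56804 - 0.0020031*I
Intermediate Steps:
(34952 - 12435)/(39639 + sqrt(266*4 - 20602)) = 22517/(39639 + sqrt(1064 - 20602)) = 22517/(39639 + sqrt(-19538)) = 22517/(39639 + I*sqrt(19538))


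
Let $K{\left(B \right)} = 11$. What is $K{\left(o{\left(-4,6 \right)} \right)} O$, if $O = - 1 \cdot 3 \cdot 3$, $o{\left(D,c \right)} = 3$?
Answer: $-99$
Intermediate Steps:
$O = -9$ ($O = - 3 \cdot 3 = \left(-1\right) 9 = -9$)
$K{\left(o{\left(-4,6 \right)} \right)} O = 11 \left(-9\right) = -99$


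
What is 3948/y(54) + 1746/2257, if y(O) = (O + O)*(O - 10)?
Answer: 1433969/893772 ≈ 1.6044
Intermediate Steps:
y(O) = 2*O*(-10 + O) (y(O) = (2*O)*(-10 + O) = 2*O*(-10 + O))
3948/y(54) + 1746/2257 = 3948/((2*54*(-10 + 54))) + 1746/2257 = 3948/((2*54*44)) + 1746*(1/2257) = 3948/4752 + 1746/2257 = 3948*(1/4752) + 1746/2257 = 329/396 + 1746/2257 = 1433969/893772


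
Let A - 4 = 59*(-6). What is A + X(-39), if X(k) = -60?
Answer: -410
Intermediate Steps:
A = -350 (A = 4 + 59*(-6) = 4 - 354 = -350)
A + X(-39) = -350 - 60 = -410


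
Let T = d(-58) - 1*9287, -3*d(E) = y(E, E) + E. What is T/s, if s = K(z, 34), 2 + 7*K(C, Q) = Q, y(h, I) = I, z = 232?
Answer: -194215/96 ≈ -2023.1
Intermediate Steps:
K(C, Q) = -2/7 + Q/7
d(E) = -2*E/3 (d(E) = -(E + E)/3 = -2*E/3)
s = 32/7 (s = -2/7 + (⅐)*34 = -2/7 + 34/7 = 32/7 ≈ 4.5714)
T = -27745/3 (T = -⅔*(-58) - 1*9287 = 116/3 - 9287 = -27745/3 ≈ -9248.3)
T/s = -27745/(3*32/7) = -27745/3*7/32 = -194215/96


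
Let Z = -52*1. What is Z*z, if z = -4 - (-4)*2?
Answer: -208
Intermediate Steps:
Z = -52
z = 4 (z = -4 - 1*(-8) = -4 + 8 = 4)
Z*z = -52*4 = -208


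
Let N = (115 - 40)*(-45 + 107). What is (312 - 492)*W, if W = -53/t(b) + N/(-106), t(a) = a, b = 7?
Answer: 3435120/371 ≈ 9259.1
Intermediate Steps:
N = 4650 (N = 75*62 = 4650)
W = -19084/371 (W = -53/7 + 4650/(-106) = -53*⅐ + 4650*(-1/106) = -53/7 - 2325/53 = -19084/371 ≈ -51.439)
(312 - 492)*W = (312 - 492)*(-19084/371) = -180*(-19084/371) = 3435120/371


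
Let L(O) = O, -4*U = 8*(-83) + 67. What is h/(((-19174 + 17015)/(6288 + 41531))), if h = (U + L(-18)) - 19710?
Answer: 3744944985/8636 ≈ 4.3364e+5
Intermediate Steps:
U = 597/4 (U = -(8*(-83) + 67)/4 = -(-664 + 67)/4 = -¼*(-597) = 597/4 ≈ 149.25)
h = -78315/4 (h = (597/4 - 18) - 19710 = 525/4 - 19710 = -78315/4 ≈ -19579.)
h/(((-19174 + 17015)/(6288 + 41531))) = -78315*(6288 + 41531)/(-19174 + 17015)/4 = -78315/(4*((-2159/47819))) = -78315/(4*((-2159*1/47819))) = -78315/(4*(-2159/47819)) = -78315/4*(-47819/2159) = 3744944985/8636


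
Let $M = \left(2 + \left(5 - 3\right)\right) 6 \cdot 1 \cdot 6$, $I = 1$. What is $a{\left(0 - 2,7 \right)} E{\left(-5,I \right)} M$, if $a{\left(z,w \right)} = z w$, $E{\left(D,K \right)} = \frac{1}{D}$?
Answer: $\frac{2016}{5} \approx 403.2$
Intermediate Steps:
$M = 144$ ($M = \left(2 + \left(5 - 3\right)\right) 6 \cdot 1 \cdot 6 = \left(2 + 2\right) 6 \cdot 1 \cdot 6 = 4 \cdot 6 \cdot 1 \cdot 6 = 24 \cdot 1 \cdot 6 = 24 \cdot 6 = 144$)
$a{\left(z,w \right)} = w z$
$a{\left(0 - 2,7 \right)} E{\left(-5,I \right)} M = \frac{7 \left(0 - 2\right)}{-5} \cdot 144 = 7 \left(-2\right) \left(- \frac{1}{5}\right) 144 = \left(-14\right) \left(- \frac{1}{5}\right) 144 = \frac{14}{5} \cdot 144 = \frac{2016}{5}$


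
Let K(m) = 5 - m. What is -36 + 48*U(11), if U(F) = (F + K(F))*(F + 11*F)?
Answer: 31644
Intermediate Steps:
U(F) = 60*F (U(F) = (F + (5 - F))*(F + 11*F) = 5*(12*F) = 60*F)
-36 + 48*U(11) = -36 + 48*(60*11) = -36 + 48*660 = -36 + 31680 = 31644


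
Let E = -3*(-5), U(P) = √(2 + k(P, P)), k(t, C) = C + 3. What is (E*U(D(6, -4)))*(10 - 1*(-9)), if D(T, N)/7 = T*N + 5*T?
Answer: 285*√47 ≈ 1953.9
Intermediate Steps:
D(T, N) = 35*T + 7*N*T (D(T, N) = 7*(T*N + 5*T) = 7*(N*T + 5*T) = 7*(5*T + N*T) = 35*T + 7*N*T)
k(t, C) = 3 + C
U(P) = √(5 + P) (U(P) = √(2 + (3 + P)) = √(5 + P))
E = 15
(E*U(D(6, -4)))*(10 - 1*(-9)) = (15*√(5 + 7*6*(5 - 4)))*(10 - 1*(-9)) = (15*√(5 + 7*6*1))*(10 + 9) = (15*√(5 + 42))*19 = (15*√47)*19 = 285*√47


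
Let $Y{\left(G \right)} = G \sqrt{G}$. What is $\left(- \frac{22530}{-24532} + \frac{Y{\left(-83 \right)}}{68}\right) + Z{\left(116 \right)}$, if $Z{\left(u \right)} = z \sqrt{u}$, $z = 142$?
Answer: $\frac{11265}{12266} + 284 \sqrt{29} - \frac{83 i \sqrt{83}}{68} \approx 1530.3 - 11.12 i$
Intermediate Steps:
$Y{\left(G \right)} = G^{\frac{3}{2}}$
$Z{\left(u \right)} = 142 \sqrt{u}$
$\left(- \frac{22530}{-24532} + \frac{Y{\left(-83 \right)}}{68}\right) + Z{\left(116 \right)} = \left(- \frac{22530}{-24532} + \frac{\left(-83\right)^{\frac{3}{2}}}{68}\right) + 142 \sqrt{116} = \left(\left(-22530\right) \left(- \frac{1}{24532}\right) + - 83 i \sqrt{83} \cdot \frac{1}{68}\right) + 142 \cdot 2 \sqrt{29} = \left(\frac{11265}{12266} - \frac{83 i \sqrt{83}}{68}\right) + 284 \sqrt{29} = \frac{11265}{12266} + 284 \sqrt{29} - \frac{83 i \sqrt{83}}{68}$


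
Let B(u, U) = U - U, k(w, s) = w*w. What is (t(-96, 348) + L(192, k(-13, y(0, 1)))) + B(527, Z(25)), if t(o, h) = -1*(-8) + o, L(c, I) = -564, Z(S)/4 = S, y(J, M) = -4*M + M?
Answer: -652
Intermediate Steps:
y(J, M) = -3*M
k(w, s) = w²
Z(S) = 4*S
B(u, U) = 0
t(o, h) = 8 + o
(t(-96, 348) + L(192, k(-13, y(0, 1)))) + B(527, Z(25)) = ((8 - 96) - 564) + 0 = (-88 - 564) + 0 = -652 + 0 = -652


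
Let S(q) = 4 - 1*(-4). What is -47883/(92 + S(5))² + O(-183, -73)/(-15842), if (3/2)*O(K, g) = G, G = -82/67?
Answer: -76234709843/15921210000 ≈ -4.7882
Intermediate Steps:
S(q) = 8 (S(q) = 4 + 4 = 8)
G = -82/67 (G = -82*1/67 = -82/67 ≈ -1.2239)
O(K, g) = -164/201 (O(K, g) = (⅔)*(-82/67) = -164/201)
-47883/(92 + S(5))² + O(-183, -73)/(-15842) = -47883/(92 + 8)² - 164/201/(-15842) = -47883/(100²) - 164/201*(-1/15842) = -47883/10000 + 82/1592121 = -76234709843/15921210000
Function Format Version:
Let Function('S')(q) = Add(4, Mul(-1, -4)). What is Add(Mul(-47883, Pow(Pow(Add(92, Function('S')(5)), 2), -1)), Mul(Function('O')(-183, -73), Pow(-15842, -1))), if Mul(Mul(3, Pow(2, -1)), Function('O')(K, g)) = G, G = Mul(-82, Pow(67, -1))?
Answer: Rational(-76234709843, 15921210000) ≈ -4.7882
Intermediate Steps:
Function('S')(q) = 8 (Function('S')(q) = Add(4, 4) = 8)
G = Rational(-82, 67) (G = Mul(-82, Rational(1, 67)) = Rational(-82, 67) ≈ -1.2239)
Function('O')(K, g) = Rational(-164, 201) (Function('O')(K, g) = Mul(Rational(2, 3), Rational(-82, 67)) = Rational(-164, 201))
Add(Mul(-47883, Pow(Pow(Add(92, Function('S')(5)), 2), -1)), Mul(Function('O')(-183, -73), Pow(-15842, -1))) = Add(Mul(-47883, Pow(Pow(Add(92, 8), 2), -1)), Mul(Rational(-164, 201), Pow(-15842, -1))) = Add(Mul(-47883, Pow(Pow(100, 2), -1)), Mul(Rational(-164, 201), Rational(-1, 15842))) = Add(Mul(-47883, Pow(10000, -1)), Rational(82, 1592121)) = Add(Mul(-47883, Rational(1, 10000)), Rational(82, 1592121)) = Add(Rational(-47883, 10000), Rational(82, 1592121)) = Rational(-76234709843, 15921210000)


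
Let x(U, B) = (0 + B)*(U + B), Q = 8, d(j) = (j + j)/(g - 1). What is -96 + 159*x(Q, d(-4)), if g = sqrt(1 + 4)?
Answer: 1176 - 1272*sqrt(5) ≈ -1668.3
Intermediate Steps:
g = sqrt(5) ≈ 2.2361
d(j) = 2*j/(-1 + sqrt(5)) (d(j) = (j + j)/(sqrt(5) - 1) = (2*j)/(-1 + sqrt(5)) = 2*j/(-1 + sqrt(5)))
x(U, B) = B*(B + U)
-96 + 159*x(Q, d(-4)) = -96 + 159*(((1/2)*(-4) + (1/2)*(-4)*sqrt(5))*(((1/2)*(-4) + (1/2)*(-4)*sqrt(5)) + 8)) = -96 + 159*((-2 - 2*sqrt(5))*((-2 - 2*sqrt(5)) + 8)) = -96 + 159*((-2 - 2*sqrt(5))*(6 - 2*sqrt(5))) = -96 + 159*(-2 - 2*sqrt(5))*(6 - 2*sqrt(5))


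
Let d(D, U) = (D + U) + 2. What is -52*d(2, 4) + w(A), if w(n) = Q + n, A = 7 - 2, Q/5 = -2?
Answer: -421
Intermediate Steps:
Q = -10 (Q = 5*(-2) = -10)
A = 5
d(D, U) = 2 + D + U
w(n) = -10 + n
-52*d(2, 4) + w(A) = -52*(2 + 2 + 4) + (-10 + 5) = -52*8 - 5 = -416 - 5 = -421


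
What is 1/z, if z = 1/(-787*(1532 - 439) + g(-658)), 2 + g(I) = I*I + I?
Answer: -427887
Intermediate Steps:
g(I) = -2 + I + I**2 (g(I) = -2 + (I*I + I) = -2 + (I**2 + I) = -2 + (I + I**2) = -2 + I + I**2)
z = -1/427887 (z = 1/(-787*(1532 - 439) + (-2 - 658 + (-658)**2)) = 1/(-787*1093 + (-2 - 658 + 432964)) = 1/(-860191 + 432304) = 1/(-427887) = -1/427887 ≈ -2.3371e-6)
1/z = 1/(-1/427887) = -427887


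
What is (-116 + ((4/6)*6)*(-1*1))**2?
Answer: 14400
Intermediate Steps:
(-116 + ((4/6)*6)*(-1*1))**2 = (-116 + ((4*(1/6))*6)*(-1))**2 = (-116 + ((2/3)*6)*(-1))**2 = (-116 + 4*(-1))**2 = (-116 - 4)**2 = (-120)**2 = 14400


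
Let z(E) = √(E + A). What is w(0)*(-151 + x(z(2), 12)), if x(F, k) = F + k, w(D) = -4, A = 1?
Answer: 556 - 4*√3 ≈ 549.07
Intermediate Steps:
z(E) = √(1 + E) (z(E) = √(E + 1) = √(1 + E))
w(0)*(-151 + x(z(2), 12)) = -4*(-151 + (√(1 + 2) + 12)) = -4*(-151 + (√3 + 12)) = -4*(-151 + (12 + √3)) = -4*(-139 + √3) = 556 - 4*√3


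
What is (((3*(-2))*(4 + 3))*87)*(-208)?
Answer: 760032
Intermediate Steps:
(((3*(-2))*(4 + 3))*87)*(-208) = (-6*7*87)*(-208) = -42*87*(-208) = -3654*(-208) = 760032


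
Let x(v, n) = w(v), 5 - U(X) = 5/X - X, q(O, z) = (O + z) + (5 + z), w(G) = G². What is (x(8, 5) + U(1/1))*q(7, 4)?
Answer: 1300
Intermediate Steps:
q(O, z) = 5 + O + 2*z
U(X) = 5 + X - 5/X (U(X) = 5 - (5/X - X) = 5 - (-X + 5/X) = 5 + (X - 5/X) = 5 + X - 5/X)
x(v, n) = v²
(x(8, 5) + U(1/1))*q(7, 4) = (8² + (5 + 1/1 - 5/(1/1)))*(5 + 7 + 2*4) = (64 + (5 + 1 - 5/1))*(5 + 7 + 8) = (64 + (5 + 1 - 5*1))*20 = (64 + (5 + 1 - 5))*20 = (64 + 1)*20 = 65*20 = 1300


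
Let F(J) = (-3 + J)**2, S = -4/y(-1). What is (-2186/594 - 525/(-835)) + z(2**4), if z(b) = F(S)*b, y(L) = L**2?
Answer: 38734270/49599 ≈ 780.95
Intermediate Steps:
S = -4 (S = -4/((-1)**2) = -4/1 = -4*1 = -4)
z(b) = 49*b (z(b) = (-3 - 4)**2*b = (-7)**2*b = 49*b)
(-2186/594 - 525/(-835)) + z(2**4) = (-2186/594 - 525/(-835)) + 49*2**4 = (-2186*1/594 - 525*(-1/835)) + 49*16 = (-1093/297 + 105/167) + 784 = -151346/49599 + 784 = 38734270/49599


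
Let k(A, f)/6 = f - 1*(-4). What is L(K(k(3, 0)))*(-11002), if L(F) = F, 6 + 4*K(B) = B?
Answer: -49509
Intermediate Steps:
k(A, f) = 24 + 6*f (k(A, f) = 6*(f - 1*(-4)) = 6*(f + 4) = 6*(4 + f) = 24 + 6*f)
K(B) = -3/2 + B/4
L(K(k(3, 0)))*(-11002) = (-3/2 + (24 + 6*0)/4)*(-11002) = (-3/2 + (24 + 0)/4)*(-11002) = (-3/2 + (¼)*24)*(-11002) = (-3/2 + 6)*(-11002) = (9/2)*(-11002) = -49509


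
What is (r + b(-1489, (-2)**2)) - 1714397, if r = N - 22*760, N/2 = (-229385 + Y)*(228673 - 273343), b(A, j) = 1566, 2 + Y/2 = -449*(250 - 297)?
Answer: 16721199669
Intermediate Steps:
Y = 42202 (Y = -4 + 2*(-449*(250 - 297)) = -4 + 2*(-449*(-47)) = -4 + 2*21103 = -4 + 42206 = 42202)
N = 16722929220 (N = 2*((-229385 + 42202)*(228673 - 273343)) = 2*(-187183*(-44670)) = 2*8361464610 = 16722929220)
r = 16722912500 (r = 16722929220 - 22*760 = 16722929220 - 16720 = 16722912500)
(r + b(-1489, (-2)**2)) - 1714397 = (16722912500 + 1566) - 1714397 = 16722914066 - 1714397 = 16721199669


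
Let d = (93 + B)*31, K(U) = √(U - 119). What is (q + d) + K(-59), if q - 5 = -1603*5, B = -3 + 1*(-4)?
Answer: -5344 + I*√178 ≈ -5344.0 + 13.342*I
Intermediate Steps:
K(U) = √(-119 + U)
B = -7 (B = -3 - 4 = -7)
d = 2666 (d = (93 - 7)*31 = 86*31 = 2666)
q = -8010 (q = 5 - 1603*5 = 5 - 8015 = -8010)
(q + d) + K(-59) = (-8010 + 2666) + √(-119 - 59) = -5344 + √(-178) = -5344 + I*√178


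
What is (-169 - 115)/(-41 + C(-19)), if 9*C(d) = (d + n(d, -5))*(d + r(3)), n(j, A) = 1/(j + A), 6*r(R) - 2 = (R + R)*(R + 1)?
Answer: 46008/1615 ≈ 28.488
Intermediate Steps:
r(R) = ⅓ + R*(1 + R)/3 (r(R) = ⅓ + ((R + R)*(R + 1))/6 = ⅓ + ((2*R)*(1 + R))/6 = ⅓ + (2*R*(1 + R))/6 = ⅓ + R*(1 + R)/3)
n(j, A) = 1/(A + j)
C(d) = (13/3 + d)*(d + 1/(-5 + d))/9 (C(d) = ((d + 1/(-5 + d))*(d + (⅓ + (⅓)*3 + (⅓)*3²)))/9 = ((d + 1/(-5 + d))*(d + (⅓ + 1 + (⅓)*9)))/9 = ((d + 1/(-5 + d))*(d + (⅓ + 1 + 3)))/9 = ((d + 1/(-5 + d))*(d + 13/3))/9 = ((d + 1/(-5 + d))*(13/3 + d))/9 = ((13/3 + d)*(d + 1/(-5 + d)))/9 = (13/3 + d)*(d + 1/(-5 + d))/9)
(-169 - 115)/(-41 + C(-19)) = (-169 - 115)/(-41 + (13 - 62*(-19) - 2*(-19)² + 3*(-19)³)/(27*(-5 - 19))) = -284/(-41 + (1/27)*(13 + 1178 - 2*361 + 3*(-6859))/(-24)) = -284/(-41 + (1/27)*(-1/24)*(13 + 1178 - 722 - 20577)) = -284/(-41 + (1/27)*(-1/24)*(-20108)) = -284/(-41 + 5027/162) = -284/(-1615/162) = -284*(-162/1615) = 46008/1615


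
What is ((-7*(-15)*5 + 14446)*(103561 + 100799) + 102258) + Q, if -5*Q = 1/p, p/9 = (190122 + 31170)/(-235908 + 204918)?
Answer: 1015589477876317/331938 ≈ 3.0596e+9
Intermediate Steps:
p = -331938/5165 (p = 9*((190122 + 31170)/(-235908 + 204918)) = 9*(221292/(-30990)) = 9*(221292*(-1/30990)) = 9*(-36882/5165) = -331938/5165 ≈ -64.267)
Q = 1033/331938 (Q = -1/(5*(-331938/5165)) = -1/5*(-5165/331938) = 1033/331938 ≈ 0.0031120)
((-7*(-15)*5 + 14446)*(103561 + 100799) + 102258) + Q = ((-7*(-15)*5 + 14446)*(103561 + 100799) + 102258) + 1033/331938 = ((105*5 + 14446)*204360 + 102258) + 1033/331938 = ((525 + 14446)*204360 + 102258) + 1033/331938 = (14971*204360 + 102258) + 1033/331938 = (3059473560 + 102258) + 1033/331938 = 3059575818 + 1033/331938 = 1015589477876317/331938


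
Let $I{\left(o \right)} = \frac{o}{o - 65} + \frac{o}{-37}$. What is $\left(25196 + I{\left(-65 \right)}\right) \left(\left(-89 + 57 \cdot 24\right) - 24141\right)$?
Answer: $- \frac{21315054201}{37} \approx -5.7608 \cdot 10^{8}$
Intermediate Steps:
$I{\left(o \right)} = - \frac{o}{37} + \frac{o}{-65 + o}$ ($I{\left(o \right)} = \frac{o}{-65 + o} + o \left(- \frac{1}{37}\right) = \frac{o}{-65 + o} - \frac{o}{37} = - \frac{o}{37} + \frac{o}{-65 + o}$)
$\left(25196 + I{\left(-65 \right)}\right) \left(\left(-89 + 57 \cdot 24\right) - 24141\right) = \left(25196 + \frac{1}{37} \left(-65\right) \frac{1}{-65 - 65} \left(102 - -65\right)\right) \left(\left(-89 + 57 \cdot 24\right) - 24141\right) = \left(25196 + \frac{1}{37} \left(-65\right) \frac{1}{-130} \left(102 + 65\right)\right) \left(\left(-89 + 1368\right) - 24141\right) = \left(25196 + \frac{1}{37} \left(-65\right) \left(- \frac{1}{130}\right) 167\right) \left(1279 - 24141\right) = \left(25196 + \frac{167}{74}\right) \left(-22862\right) = \frac{1864671}{74} \left(-22862\right) = - \frac{21315054201}{37}$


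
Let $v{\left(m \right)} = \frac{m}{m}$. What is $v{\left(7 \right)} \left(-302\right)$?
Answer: $-302$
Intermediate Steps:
$v{\left(m \right)} = 1$
$v{\left(7 \right)} \left(-302\right) = 1 \left(-302\right) = -302$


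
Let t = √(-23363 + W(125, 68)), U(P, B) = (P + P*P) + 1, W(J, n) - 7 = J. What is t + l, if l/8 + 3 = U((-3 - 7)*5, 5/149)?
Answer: 19584 + I*√23231 ≈ 19584.0 + 152.42*I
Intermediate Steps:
W(J, n) = 7 + J
U(P, B) = 1 + P + P² (U(P, B) = (P + P²) + 1 = 1 + P + P²)
l = 19584 (l = -24 + 8*(1 + (-3 - 7)*5 + ((-3 - 7)*5)²) = -24 + 8*(1 - 10*5 + (-10*5)²) = -24 + 8*(1 - 50 + (-50)²) = -24 + 8*(1 - 50 + 2500) = -24 + 8*2451 = -24 + 19608 = 19584)
t = I*√23231 (t = √(-23363 + (7 + 125)) = √(-23363 + 132) = √(-23231) = I*√23231 ≈ 152.42*I)
t + l = I*√23231 + 19584 = 19584 + I*√23231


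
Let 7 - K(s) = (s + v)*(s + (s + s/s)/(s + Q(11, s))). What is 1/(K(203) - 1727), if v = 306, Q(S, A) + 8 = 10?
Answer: -205/21638471 ≈ -9.4739e-6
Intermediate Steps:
Q(S, A) = 2 (Q(S, A) = -8 + 10 = 2)
K(s) = 7 - (306 + s)*(s + (1 + s)/(2 + s)) (K(s) = 7 - (s + 306)*(s + (s + s/s)/(s + 2)) = 7 - (306 + s)*(s + (s + 1)/(2 + s)) = 7 - (306 + s)*(s + (1 + s)/(2 + s)))
1/(K(203) - 1727) = 1/((-292 - 1*203**3 - 912*203 - 309*203**2)/(2 + 203) - 1727) = 1/((-292 - 1*8365427 - 185136 - 309*41209)/205 - 1727) = 1/((-292 - 8365427 - 185136 - 12733581)/205 - 1727) = 1/((1/205)*(-21284436) - 1727) = 1/(-21284436/205 - 1727) = 1/(-21638471/205) = -205/21638471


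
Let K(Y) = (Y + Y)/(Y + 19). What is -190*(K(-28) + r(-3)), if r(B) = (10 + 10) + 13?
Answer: -67070/9 ≈ -7452.2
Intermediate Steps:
K(Y) = 2*Y/(19 + Y) (K(Y) = (2*Y)/(19 + Y) = 2*Y/(19 + Y))
r(B) = 33 (r(B) = 20 + 13 = 33)
-190*(K(-28) + r(-3)) = -190*(2*(-28)/(19 - 28) + 33) = -190*(2*(-28)/(-9) + 33) = -190*(2*(-28)*(-1/9) + 33) = -190*(56/9 + 33) = -190*353/9 = -67070/9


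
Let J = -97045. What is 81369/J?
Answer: -81369/97045 ≈ -0.83847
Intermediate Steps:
81369/J = 81369/(-97045) = 81369*(-1/97045) = -81369/97045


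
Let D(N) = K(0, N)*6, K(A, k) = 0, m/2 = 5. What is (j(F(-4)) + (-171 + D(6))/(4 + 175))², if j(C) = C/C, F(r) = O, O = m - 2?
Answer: 64/32041 ≈ 0.0019974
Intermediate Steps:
m = 10 (m = 2*5 = 10)
O = 8 (O = 10 - 2 = 8)
F(r) = 8
D(N) = 0 (D(N) = 0*6 = 0)
j(C) = 1
(j(F(-4)) + (-171 + D(6))/(4 + 175))² = (1 + (-171 + 0)/(4 + 175))² = (1 - 171/179)² = (8/179)² = 64/32041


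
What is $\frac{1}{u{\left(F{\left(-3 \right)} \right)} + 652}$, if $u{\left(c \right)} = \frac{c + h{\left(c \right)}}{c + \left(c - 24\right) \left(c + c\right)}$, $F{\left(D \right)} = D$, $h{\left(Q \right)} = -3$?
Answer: $\frac{53}{34554} \approx 0.0015338$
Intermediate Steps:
$u{\left(c \right)} = \frac{-3 + c}{c + 2 c \left(-24 + c\right)}$ ($u{\left(c \right)} = \frac{c - 3}{c + \left(c - 24\right) \left(c + c\right)} = \frac{-3 + c}{c + \left(-24 + c\right) 2 c} = \frac{-3 + c}{c + 2 c \left(-24 + c\right)}$)
$\frac{1}{u{\left(F{\left(-3 \right)} \right)} + 652} = \frac{1}{\frac{-3 - 3}{\left(-3\right) \left(-47 + 2 \left(-3\right)\right)} + 652} = \frac{1}{\left(- \frac{1}{3}\right) \frac{1}{-47 - 6} \left(-6\right) + 652} = \frac{1}{\left(- \frac{1}{3}\right) \frac{1}{-53} \left(-6\right) + 652} = \frac{1}{\left(- \frac{1}{3}\right) \left(- \frac{1}{53}\right) \left(-6\right) + 652} = \frac{1}{- \frac{2}{53} + 652} = \frac{1}{\frac{34554}{53}} = \frac{53}{34554}$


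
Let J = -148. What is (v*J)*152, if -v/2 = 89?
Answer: 4004288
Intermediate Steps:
v = -178 (v = -2*89 = -178)
(v*J)*152 = -178*(-148)*152 = 26344*152 = 4004288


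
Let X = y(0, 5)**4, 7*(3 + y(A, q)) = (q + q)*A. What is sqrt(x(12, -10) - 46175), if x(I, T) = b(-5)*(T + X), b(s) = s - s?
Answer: 5*I*sqrt(1847) ≈ 214.88*I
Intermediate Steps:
y(A, q) = -3 + 2*A*q/7 (y(A, q) = -3 + ((q + q)*A)/7 = -3 + ((2*q)*A)/7 = -3 + (2*A*q)/7 = -3 + 2*A*q/7)
X = 81 (X = (-3 + (2/7)*0*5)**4 = (-3 + 0)**4 = (-3)**4 = 81)
b(s) = 0
x(I, T) = 0 (x(I, T) = 0*(T + 81) = 0*(81 + T) = 0)
sqrt(x(12, -10) - 46175) = sqrt(0 - 46175) = sqrt(-46175) = 5*I*sqrt(1847)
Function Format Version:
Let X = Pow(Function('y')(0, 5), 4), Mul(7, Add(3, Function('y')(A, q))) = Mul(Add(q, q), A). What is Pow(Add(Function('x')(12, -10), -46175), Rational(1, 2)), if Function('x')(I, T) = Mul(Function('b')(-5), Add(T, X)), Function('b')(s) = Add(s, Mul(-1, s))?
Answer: Mul(5, I, Pow(1847, Rational(1, 2))) ≈ Mul(214.88, I)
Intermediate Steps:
Function('y')(A, q) = Add(-3, Mul(Rational(2, 7), A, q)) (Function('y')(A, q) = Add(-3, Mul(Rational(1, 7), Mul(Add(q, q), A))) = Add(-3, Mul(Rational(1, 7), Mul(Mul(2, q), A))) = Add(-3, Mul(Rational(1, 7), Mul(2, A, q))) = Add(-3, Mul(Rational(2, 7), A, q)))
X = 81 (X = Pow(Add(-3, Mul(Rational(2, 7), 0, 5)), 4) = Pow(Add(-3, 0), 4) = Pow(-3, 4) = 81)
Function('b')(s) = 0
Function('x')(I, T) = 0 (Function('x')(I, T) = Mul(0, Add(T, 81)) = Mul(0, Add(81, T)) = 0)
Pow(Add(Function('x')(12, -10), -46175), Rational(1, 2)) = Pow(Add(0, -46175), Rational(1, 2)) = Pow(-46175, Rational(1, 2)) = Mul(5, I, Pow(1847, Rational(1, 2)))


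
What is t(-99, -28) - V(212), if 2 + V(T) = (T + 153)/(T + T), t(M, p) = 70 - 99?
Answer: -11813/424 ≈ -27.861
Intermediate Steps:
t(M, p) = -29
V(T) = -2 + (153 + T)/(2*T) (V(T) = -2 + (T + 153)/(T + T) = -2 + (153 + T)/((2*T)) = -2 + (153 + T)*(1/(2*T)) = -2 + (153 + T)/(2*T))
t(-99, -28) - V(212) = -29 - 3*(51 - 1*212)/(2*212) = -29 - 3*(51 - 212)/(2*212) = -29 - 3*(-161)/(2*212) = -29 - 1*(-483/424) = -29 + 483/424 = -11813/424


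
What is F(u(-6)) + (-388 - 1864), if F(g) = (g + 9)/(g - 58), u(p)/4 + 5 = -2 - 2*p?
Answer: -85605/38 ≈ -2252.8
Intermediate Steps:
u(p) = -28 - 8*p (u(p) = -20 + 4*(-2 - 2*p) = -20 + (-8 - 8*p) = -28 - 8*p)
F(g) = (9 + g)/(-58 + g)
F(u(-6)) + (-388 - 1864) = (9 + (-28 - 8*(-6)))/(-58 + (-28 - 8*(-6))) + (-388 - 1864) = (9 + (-28 + 48))/(-58 + (-28 + 48)) - 2252 = (9 + 20)/(-58 + 20) - 2252 = 29/(-38) - 2252 = -1/38*29 - 2252 = -29/38 - 2252 = -85605/38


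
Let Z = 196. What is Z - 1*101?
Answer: 95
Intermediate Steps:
Z - 1*101 = 196 - 1*101 = 196 - 101 = 95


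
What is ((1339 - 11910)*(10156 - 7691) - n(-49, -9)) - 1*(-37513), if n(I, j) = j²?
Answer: -26020083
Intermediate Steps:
((1339 - 11910)*(10156 - 7691) - n(-49, -9)) - 1*(-37513) = ((1339 - 11910)*(10156 - 7691) - 1*(-9)²) - 1*(-37513) = (-10571*2465 - 1*81) + 37513 = (-26057515 - 81) + 37513 = -26057596 + 37513 = -26020083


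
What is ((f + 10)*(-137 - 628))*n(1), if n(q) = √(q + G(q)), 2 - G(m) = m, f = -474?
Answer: 354960*√2 ≈ 5.0199e+5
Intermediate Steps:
G(m) = 2 - m
n(q) = √2 (n(q) = √(q + (2 - q)) = √2)
((f + 10)*(-137 - 628))*n(1) = ((-474 + 10)*(-137 - 628))*√2 = (-464*(-765))*√2 = 354960*√2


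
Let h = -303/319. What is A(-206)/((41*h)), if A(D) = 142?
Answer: -45298/12423 ≈ -3.6463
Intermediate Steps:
h = -303/319 (h = -303*1/319 = -303/319 ≈ -0.94984)
A(-206)/((41*h)) = 142/((41*(-303/319))) = 142/(-12423/319) = 142*(-319/12423) = -45298/12423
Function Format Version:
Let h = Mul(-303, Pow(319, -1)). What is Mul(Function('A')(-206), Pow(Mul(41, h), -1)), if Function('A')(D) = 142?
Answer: Rational(-45298, 12423) ≈ -3.6463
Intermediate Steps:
h = Rational(-303, 319) (h = Mul(-303, Rational(1, 319)) = Rational(-303, 319) ≈ -0.94984)
Mul(Function('A')(-206), Pow(Mul(41, h), -1)) = Mul(142, Pow(Mul(41, Rational(-303, 319)), -1)) = Mul(142, Pow(Rational(-12423, 319), -1)) = Mul(142, Rational(-319, 12423)) = Rational(-45298, 12423)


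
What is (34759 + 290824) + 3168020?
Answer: 3493603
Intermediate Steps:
(34759 + 290824) + 3168020 = 325583 + 3168020 = 3493603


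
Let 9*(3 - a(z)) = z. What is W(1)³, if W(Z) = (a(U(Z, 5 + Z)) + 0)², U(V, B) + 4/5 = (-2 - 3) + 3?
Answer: 10942526586601/8303765625 ≈ 1317.8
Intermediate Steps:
U(V, B) = -14/5 (U(V, B) = -⅘ + ((-2 - 3) + 3) = -⅘ + (-5 + 3) = -⅘ - 2 = -14/5)
a(z) = 3 - z/9
W(Z) = 22201/2025 (W(Z) = ((3 - ⅑*(-14/5)) + 0)² = ((3 + 14/45) + 0)² = (149/45 + 0)² = (149/45)² = 22201/2025)
W(1)³ = (22201/2025)³ = 10942526586601/8303765625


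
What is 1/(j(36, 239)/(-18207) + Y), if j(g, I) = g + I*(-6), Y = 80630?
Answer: 6069/489343936 ≈ 1.2402e-5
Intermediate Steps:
j(g, I) = g - 6*I
1/(j(36, 239)/(-18207) + Y) = 1/((36 - 6*239)/(-18207) + 80630) = 1/((36 - 1434)*(-1/18207) + 80630) = 1/(-1398*(-1/18207) + 80630) = 1/(466/6069 + 80630) = 1/(489343936/6069) = 6069/489343936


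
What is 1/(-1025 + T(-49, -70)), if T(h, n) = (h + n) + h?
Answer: -1/1193 ≈ -0.00083822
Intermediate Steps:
T(h, n) = n + 2*h
1/(-1025 + T(-49, -70)) = 1/(-1025 + (-70 + 2*(-49))) = 1/(-1025 + (-70 - 98)) = 1/(-1025 - 168) = 1/(-1193) = -1/1193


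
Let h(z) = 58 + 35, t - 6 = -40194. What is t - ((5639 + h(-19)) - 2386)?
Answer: -43534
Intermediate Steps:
t = -40188 (t = 6 - 40194 = -40188)
h(z) = 93
t - ((5639 + h(-19)) - 2386) = -40188 - ((5639 + 93) - 2386) = -40188 - (5732 - 2386) = -40188 - 1*3346 = -40188 - 3346 = -43534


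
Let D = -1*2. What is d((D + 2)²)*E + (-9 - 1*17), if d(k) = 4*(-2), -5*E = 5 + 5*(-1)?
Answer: -26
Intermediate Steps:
D = -2
E = 0 (E = -(5 + 5*(-1))/5 = -(5 - 5)/5 = -⅕*0 = 0)
d(k) = -8
d((D + 2)²)*E + (-9 - 1*17) = -8*0 + (-9 - 1*17) = 0 + (-9 - 17) = 0 - 26 = -26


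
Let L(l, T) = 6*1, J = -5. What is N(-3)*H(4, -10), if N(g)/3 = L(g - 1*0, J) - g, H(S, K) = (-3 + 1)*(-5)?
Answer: 270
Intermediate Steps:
L(l, T) = 6
H(S, K) = 10 (H(S, K) = -2*(-5) = 10)
N(g) = 18 - 3*g (N(g) = 3*(6 - g) = 18 - 3*g)
N(-3)*H(4, -10) = (18 - 3*(-3))*10 = (18 + 9)*10 = 27*10 = 270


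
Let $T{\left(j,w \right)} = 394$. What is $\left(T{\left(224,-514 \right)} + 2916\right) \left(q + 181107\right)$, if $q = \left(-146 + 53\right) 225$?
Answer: $530202420$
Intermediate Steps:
$q = -20925$ ($q = \left(-93\right) 225 = -20925$)
$\left(T{\left(224,-514 \right)} + 2916\right) \left(q + 181107\right) = \left(394 + 2916\right) \left(-20925 + 181107\right) = 3310 \cdot 160182 = 530202420$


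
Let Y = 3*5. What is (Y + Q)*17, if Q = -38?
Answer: -391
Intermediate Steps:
Y = 15
(Y + Q)*17 = (15 - 38)*17 = -23*17 = -391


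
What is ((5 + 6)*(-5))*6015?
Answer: -330825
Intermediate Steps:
((5 + 6)*(-5))*6015 = (11*(-5))*6015 = -55*6015 = -330825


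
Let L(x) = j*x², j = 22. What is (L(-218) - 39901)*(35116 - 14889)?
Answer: 20340817329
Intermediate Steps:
L(x) = 22*x²
(L(-218) - 39901)*(35116 - 14889) = (22*(-218)² - 39901)*(35116 - 14889) = (22*47524 - 39901)*20227 = (1045528 - 39901)*20227 = 1005627*20227 = 20340817329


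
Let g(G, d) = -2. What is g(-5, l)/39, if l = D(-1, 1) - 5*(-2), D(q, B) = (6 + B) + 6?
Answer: -2/39 ≈ -0.051282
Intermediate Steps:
D(q, B) = 12 + B
l = 23 (l = (12 + 1) - 5*(-2) = 13 + 10 = 23)
g(-5, l)/39 = -2/39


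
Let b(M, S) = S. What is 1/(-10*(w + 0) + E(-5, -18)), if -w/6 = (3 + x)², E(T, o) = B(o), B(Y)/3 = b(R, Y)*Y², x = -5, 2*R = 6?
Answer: -1/17256 ≈ -5.7951e-5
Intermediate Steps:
R = 3 (R = (½)*6 = 3)
B(Y) = 3*Y³ (B(Y) = 3*(Y*Y²) = 3*Y³)
E(T, o) = 3*o³
w = -24 (w = -6*(3 - 5)² = -6*(-2)² = -6*4 = -24)
1/(-10*(w + 0) + E(-5, -18)) = 1/(-10*(-24 + 0) + 3*(-18)³) = 1/(-10*(-24) + 3*(-5832)) = 1/(240 - 17496) = 1/(-17256) = -1/17256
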